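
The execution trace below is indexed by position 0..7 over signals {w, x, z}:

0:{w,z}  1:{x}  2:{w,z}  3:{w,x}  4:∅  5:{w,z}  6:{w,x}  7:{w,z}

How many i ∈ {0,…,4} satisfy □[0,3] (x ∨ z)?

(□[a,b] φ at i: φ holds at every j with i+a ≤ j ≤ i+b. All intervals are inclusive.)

Evaluate at each i in [0,4]:
  i=0: ✓ (all of [0,3])
  i=1: ✗ (fails at j=4)
  i=2: ✗ (fails at j=4)
  i=3: ✗ (fails at j=4)
  i=4: ✗ (fails at j=4)
Positions where it holds: {0} → 1.

1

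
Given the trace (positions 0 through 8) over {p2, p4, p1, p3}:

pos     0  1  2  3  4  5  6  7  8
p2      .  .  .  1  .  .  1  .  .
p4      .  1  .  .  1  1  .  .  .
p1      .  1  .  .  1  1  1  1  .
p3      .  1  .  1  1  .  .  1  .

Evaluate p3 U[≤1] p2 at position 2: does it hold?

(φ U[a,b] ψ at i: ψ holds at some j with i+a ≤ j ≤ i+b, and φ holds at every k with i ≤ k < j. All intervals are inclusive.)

False

Need some j in [2,3] with p2, and p3 at every k in [2,j-1].
  j=2: p2 false.
  j=3: p2 holds, but p3 fails at k=2 → not this j.
No j in the window works → until fails.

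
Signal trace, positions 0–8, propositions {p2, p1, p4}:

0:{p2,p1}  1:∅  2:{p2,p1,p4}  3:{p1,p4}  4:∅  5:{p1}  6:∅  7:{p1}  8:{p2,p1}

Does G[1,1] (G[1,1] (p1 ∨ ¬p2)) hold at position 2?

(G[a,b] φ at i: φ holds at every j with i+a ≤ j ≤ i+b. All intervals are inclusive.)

True

Check G[1,1] (p1 ∨ ¬p2) at every j in [3,3]:
  j=3: holds on [4,4]
All positions satisfy it → formula holds.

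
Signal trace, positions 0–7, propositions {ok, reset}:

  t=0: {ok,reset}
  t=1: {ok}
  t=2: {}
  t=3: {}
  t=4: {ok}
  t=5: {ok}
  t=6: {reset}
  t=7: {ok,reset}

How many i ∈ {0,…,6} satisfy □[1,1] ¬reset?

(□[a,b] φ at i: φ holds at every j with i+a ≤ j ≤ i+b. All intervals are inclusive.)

Evaluate at each i in [0,6]:
  i=0: ✓ (all of [1,1])
  i=1: ✓ (all of [2,2])
  i=2: ✓ (all of [3,3])
  i=3: ✓ (all of [4,4])
  i=4: ✓ (all of [5,5])
  i=5: ✗ (fails at j=6)
  i=6: ✗ (fails at j=7)
Positions where it holds: {0, 1, 2, 3, 4} → 5.

5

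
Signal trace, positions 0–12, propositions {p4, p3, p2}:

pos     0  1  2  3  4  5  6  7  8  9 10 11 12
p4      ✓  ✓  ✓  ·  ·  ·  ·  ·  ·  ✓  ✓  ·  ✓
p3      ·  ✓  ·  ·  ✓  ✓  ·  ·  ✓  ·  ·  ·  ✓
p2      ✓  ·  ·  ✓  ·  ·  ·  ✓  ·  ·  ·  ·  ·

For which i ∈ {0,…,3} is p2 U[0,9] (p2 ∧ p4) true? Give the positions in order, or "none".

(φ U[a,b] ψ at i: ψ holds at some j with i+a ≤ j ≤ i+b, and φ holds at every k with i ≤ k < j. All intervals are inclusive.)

Evaluate at each i in [0,3]:
  i=0: ✓ (rhs at j=0)
  i=1: ✗ (no rhs in [1,10])
  i=2: ✗ (no rhs in [2,11])
  i=3: ✗ (no rhs in [3,12])

0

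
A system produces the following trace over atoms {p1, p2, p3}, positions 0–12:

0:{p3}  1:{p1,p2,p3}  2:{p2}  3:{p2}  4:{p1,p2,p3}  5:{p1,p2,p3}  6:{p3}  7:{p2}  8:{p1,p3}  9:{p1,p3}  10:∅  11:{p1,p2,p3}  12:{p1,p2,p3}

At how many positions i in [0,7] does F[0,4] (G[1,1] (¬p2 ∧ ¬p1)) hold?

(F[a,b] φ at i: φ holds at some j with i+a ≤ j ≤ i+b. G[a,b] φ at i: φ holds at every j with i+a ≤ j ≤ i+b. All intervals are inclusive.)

7

Evaluate at each i in [0,7]:
  i=0: ✗ (none in [0,4])
  i=1: ✓ (witness j=5)
  i=2: ✓ (witness j=5)
  i=3: ✓ (witness j=5)
  i=4: ✓ (witness j=5)
  i=5: ✓ (witness j=5)
  i=6: ✓ (witness j=9)
  i=7: ✓ (witness j=9)
Positions where it holds: {1, 2, 3, 4, 5, 6, 7} → 7.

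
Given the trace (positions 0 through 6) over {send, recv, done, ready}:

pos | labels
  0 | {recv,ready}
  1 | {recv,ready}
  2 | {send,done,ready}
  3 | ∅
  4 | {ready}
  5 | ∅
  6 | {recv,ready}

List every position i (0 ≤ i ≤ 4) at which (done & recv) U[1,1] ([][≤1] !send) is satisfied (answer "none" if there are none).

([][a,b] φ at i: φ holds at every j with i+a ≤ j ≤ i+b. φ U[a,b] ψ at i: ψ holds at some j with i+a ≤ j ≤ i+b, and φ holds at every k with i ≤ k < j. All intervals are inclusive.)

Evaluate at each i in [0,4]:
  i=0: ✗ (no rhs in [1,1])
  i=1: ✗ (no rhs in [2,2])
  i=2: ✗ (lhs fails at k=2 before rhs at j=3)
  i=3: ✗ (lhs fails at k=3 before rhs at j=4)
  i=4: ✗ (lhs fails at k=4 before rhs at j=5)

none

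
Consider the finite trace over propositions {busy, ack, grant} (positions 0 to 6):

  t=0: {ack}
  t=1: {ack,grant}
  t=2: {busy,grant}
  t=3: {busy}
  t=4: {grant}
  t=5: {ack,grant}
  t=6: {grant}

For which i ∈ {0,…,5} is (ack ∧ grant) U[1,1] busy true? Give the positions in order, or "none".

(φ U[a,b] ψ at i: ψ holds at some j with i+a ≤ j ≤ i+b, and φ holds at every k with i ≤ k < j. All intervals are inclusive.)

Evaluate at each i in [0,5]:
  i=0: ✗ (no rhs in [1,1])
  i=1: ✓ (rhs at j=2; lhs holds on [1,1])
  i=2: ✗ (lhs fails at k=2 before rhs at j=3)
  i=3: ✗ (no rhs in [4,4])
  i=4: ✗ (no rhs in [5,5])
  i=5: ✗ (no rhs in [6,6])

1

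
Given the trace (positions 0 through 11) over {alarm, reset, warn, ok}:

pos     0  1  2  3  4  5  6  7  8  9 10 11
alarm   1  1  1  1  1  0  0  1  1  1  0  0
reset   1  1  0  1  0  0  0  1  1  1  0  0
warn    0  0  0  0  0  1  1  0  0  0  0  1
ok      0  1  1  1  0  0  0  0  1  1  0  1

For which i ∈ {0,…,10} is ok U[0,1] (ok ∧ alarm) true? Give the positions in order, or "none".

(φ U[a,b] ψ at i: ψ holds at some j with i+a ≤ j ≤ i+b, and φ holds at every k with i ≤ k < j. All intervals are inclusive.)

1, 2, 3, 8, 9

Evaluate at each i in [0,10]:
  i=0: ✗ (lhs fails at k=0 before rhs at j=1)
  i=1: ✓ (rhs at j=1)
  i=2: ✓ (rhs at j=2)
  i=3: ✓ (rhs at j=3)
  i=4: ✗ (no rhs in [4,5])
  i=5: ✗ (no rhs in [5,6])
  i=6: ✗ (no rhs in [6,7])
  i=7: ✗ (lhs fails at k=7 before rhs at j=8)
  i=8: ✓ (rhs at j=8)
  i=9: ✓ (rhs at j=9)
  i=10: ✗ (no rhs in [10,11])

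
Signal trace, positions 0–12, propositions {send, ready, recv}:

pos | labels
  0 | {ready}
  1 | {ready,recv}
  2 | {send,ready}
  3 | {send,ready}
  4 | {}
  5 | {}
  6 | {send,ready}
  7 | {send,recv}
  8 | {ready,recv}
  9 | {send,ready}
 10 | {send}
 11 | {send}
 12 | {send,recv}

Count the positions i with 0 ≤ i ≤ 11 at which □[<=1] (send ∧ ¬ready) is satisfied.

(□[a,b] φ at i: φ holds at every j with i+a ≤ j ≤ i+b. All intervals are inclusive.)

Evaluate at each i in [0,11]:
  i=0: ✗ (fails at j=0)
  i=1: ✗ (fails at j=1)
  i=2: ✗ (fails at j=2)
  i=3: ✗ (fails at j=3)
  i=4: ✗ (fails at j=4)
  i=5: ✗ (fails at j=5)
  i=6: ✗ (fails at j=6)
  i=7: ✗ (fails at j=8)
  i=8: ✗ (fails at j=8)
  i=9: ✗ (fails at j=9)
  i=10: ✓ (all of [10,11])
  i=11: ✓ (all of [11,12])
Positions where it holds: {10, 11} → 2.

2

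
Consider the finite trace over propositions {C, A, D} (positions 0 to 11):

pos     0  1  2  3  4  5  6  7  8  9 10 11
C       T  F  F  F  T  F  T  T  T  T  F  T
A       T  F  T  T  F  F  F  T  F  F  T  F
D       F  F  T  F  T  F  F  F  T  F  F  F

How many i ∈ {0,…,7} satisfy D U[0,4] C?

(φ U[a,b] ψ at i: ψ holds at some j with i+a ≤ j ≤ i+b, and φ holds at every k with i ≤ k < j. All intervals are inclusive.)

Evaluate at each i in [0,7]:
  i=0: ✓ (rhs at j=0)
  i=1: ✗ (lhs fails at k=1 before rhs at j=4)
  i=2: ✗ (lhs fails at k=3 before rhs at j=4)
  i=3: ✗ (lhs fails at k=3 before rhs at j=4)
  i=4: ✓ (rhs at j=4)
  i=5: ✗ (lhs fails at k=5 before rhs at j=6)
  i=6: ✓ (rhs at j=6)
  i=7: ✓ (rhs at j=7)
Positions where it holds: {0, 4, 6, 7} → 4.

4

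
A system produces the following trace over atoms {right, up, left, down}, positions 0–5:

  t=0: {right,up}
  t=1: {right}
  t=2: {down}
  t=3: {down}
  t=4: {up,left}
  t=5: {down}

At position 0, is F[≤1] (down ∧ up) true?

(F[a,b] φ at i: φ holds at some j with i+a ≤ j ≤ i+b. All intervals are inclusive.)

Does not hold

Check (down ∧ up) at each j in [0,1]:
  j=0: false
  j=1: false
No position in the window satisfies it → formula fails.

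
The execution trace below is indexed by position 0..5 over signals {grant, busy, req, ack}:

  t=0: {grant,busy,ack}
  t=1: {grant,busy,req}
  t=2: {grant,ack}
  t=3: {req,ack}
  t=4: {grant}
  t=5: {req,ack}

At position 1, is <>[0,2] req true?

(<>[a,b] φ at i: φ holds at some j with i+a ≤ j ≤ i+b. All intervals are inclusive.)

Check req at each j in [1,3]:
  j=1: true
  j=2: false
  j=3: true
Found at j=1 → formula holds.

Yes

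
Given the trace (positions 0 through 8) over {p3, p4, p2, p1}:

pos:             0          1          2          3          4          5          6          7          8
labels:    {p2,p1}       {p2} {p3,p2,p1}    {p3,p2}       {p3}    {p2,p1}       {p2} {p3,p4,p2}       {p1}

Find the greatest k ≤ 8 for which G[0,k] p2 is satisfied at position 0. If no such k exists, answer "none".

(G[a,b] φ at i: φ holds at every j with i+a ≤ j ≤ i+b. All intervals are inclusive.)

3

p2 must hold from j=0 onward; find where it first fails.
  j=0: holds
  j=1: holds
  j=2: holds
  j=3: holds
  j=4: fails
Holds on [0,3], so largest k = 3.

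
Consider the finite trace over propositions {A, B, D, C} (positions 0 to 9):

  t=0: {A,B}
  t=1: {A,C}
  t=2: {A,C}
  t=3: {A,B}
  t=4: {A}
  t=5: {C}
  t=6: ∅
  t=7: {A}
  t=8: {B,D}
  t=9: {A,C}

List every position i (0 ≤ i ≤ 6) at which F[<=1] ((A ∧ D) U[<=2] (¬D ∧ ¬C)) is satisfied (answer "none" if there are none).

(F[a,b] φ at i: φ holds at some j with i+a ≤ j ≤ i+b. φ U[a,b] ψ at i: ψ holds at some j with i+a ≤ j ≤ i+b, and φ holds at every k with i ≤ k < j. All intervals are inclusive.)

0, 2, 3, 4, 5, 6

Evaluate at each i in [0,6]:
  i=0: ✓ (witness j=0)
  i=1: ✗ (none in [1,2])
  i=2: ✓ (witness j=3)
  i=3: ✓ (witness j=3)
  i=4: ✓ (witness j=4)
  i=5: ✓ (witness j=6)
  i=6: ✓ (witness j=6)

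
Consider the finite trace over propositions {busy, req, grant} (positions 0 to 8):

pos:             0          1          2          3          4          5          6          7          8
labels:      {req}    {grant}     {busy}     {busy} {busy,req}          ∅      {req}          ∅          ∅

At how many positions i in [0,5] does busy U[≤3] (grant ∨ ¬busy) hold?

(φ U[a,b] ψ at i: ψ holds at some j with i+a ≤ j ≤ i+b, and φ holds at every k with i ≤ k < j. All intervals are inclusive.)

6

Evaluate at each i in [0,5]:
  i=0: ✓ (rhs at j=0)
  i=1: ✓ (rhs at j=1)
  i=2: ✓ (rhs at j=5; lhs holds on [2,4])
  i=3: ✓ (rhs at j=5; lhs holds on [3,4])
  i=4: ✓ (rhs at j=5; lhs holds on [4,4])
  i=5: ✓ (rhs at j=5)
Positions where it holds: {0, 1, 2, 3, 4, 5} → 6.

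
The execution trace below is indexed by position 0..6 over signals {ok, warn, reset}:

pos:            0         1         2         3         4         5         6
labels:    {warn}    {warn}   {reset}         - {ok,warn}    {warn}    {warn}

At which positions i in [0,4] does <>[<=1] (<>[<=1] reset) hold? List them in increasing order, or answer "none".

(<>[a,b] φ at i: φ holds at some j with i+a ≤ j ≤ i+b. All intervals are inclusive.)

Evaluate at each i in [0,4]:
  i=0: ✓ (witness j=1)
  i=1: ✓ (witness j=1)
  i=2: ✓ (witness j=2)
  i=3: ✗ (none in [3,4])
  i=4: ✗ (none in [4,5])

0, 1, 2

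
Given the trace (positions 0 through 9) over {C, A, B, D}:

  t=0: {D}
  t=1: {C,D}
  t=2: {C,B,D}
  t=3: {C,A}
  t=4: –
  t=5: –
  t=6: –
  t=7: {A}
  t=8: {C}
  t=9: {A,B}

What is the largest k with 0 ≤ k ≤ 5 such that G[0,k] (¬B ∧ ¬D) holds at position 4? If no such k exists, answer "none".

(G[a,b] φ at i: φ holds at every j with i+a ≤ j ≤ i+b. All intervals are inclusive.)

4

(¬B ∧ ¬D) must hold from j=4 onward; find where it first fails.
  j=4: holds
  j=5: holds
  j=6: holds
  j=7: holds
  j=8: holds
  j=9: fails
Holds on [4,8], so largest k = 4.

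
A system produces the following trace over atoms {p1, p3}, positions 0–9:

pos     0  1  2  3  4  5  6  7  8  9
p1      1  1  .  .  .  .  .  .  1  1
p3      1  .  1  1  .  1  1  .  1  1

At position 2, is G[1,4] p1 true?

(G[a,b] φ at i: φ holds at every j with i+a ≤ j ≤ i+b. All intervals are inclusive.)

False

Check p1 at every j in [3,6]:
  j=3: false
  j=4: false
  j=5: false
  j=6: false
Fails at j=3 → formula fails.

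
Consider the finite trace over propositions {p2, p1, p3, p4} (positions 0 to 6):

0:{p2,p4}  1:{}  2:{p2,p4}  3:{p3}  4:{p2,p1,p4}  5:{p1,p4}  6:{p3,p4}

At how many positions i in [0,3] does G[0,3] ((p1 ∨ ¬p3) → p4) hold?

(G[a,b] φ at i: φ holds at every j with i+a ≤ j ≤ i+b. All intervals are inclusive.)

2

Evaluate at each i in [0,3]:
  i=0: ✗ (fails at j=1)
  i=1: ✗ (fails at j=1)
  i=2: ✓ (all of [2,5])
  i=3: ✓ (all of [3,6])
Positions where it holds: {2, 3} → 2.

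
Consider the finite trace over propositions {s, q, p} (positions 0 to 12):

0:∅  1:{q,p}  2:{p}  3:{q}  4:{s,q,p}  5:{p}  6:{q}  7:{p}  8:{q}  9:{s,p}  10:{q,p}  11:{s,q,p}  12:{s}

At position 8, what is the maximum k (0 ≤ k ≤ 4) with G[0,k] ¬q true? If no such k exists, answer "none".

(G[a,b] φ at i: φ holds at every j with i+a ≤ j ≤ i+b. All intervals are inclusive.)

¬q must hold from j=8 onward; find where it first fails.
  j=8: fails → no k works.

none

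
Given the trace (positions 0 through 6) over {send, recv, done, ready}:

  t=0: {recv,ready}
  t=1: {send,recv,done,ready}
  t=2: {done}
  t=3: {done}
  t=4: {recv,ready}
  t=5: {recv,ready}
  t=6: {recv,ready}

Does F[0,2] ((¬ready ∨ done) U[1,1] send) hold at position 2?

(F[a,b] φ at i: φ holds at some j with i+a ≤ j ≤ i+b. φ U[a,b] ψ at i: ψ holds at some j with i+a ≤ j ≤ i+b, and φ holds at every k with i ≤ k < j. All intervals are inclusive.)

Check ((¬ready ∨ done) U[1,1] send) at each j in [2,4]:
  j=2: fails
  j=3: fails
  j=4: fails
No position in the window satisfies it → formula fails.

False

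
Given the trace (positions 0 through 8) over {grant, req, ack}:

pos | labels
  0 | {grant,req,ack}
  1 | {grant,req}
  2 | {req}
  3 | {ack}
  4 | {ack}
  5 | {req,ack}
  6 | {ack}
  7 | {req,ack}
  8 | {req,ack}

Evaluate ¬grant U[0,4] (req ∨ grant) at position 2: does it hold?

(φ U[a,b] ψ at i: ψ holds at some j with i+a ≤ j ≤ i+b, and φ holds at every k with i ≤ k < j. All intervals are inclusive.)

Need some j in [2,6] with (req ∨ grant), and ¬grant at every k in [2,j-1].
  j=2: (req ∨ grant) holds; no prefix to check → satisfied.

Yes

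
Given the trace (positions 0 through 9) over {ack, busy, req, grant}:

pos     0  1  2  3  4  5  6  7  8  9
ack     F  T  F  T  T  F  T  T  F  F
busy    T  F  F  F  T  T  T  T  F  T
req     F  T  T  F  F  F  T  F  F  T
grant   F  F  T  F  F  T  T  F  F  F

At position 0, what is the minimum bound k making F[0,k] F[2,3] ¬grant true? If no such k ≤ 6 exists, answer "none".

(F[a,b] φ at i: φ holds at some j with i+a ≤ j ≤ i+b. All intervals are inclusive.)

0

Scan j = 0,1,… for F[2,3] ¬grant:
  j=0: holds
First hit at j=0, so smallest k = 0-0 = 0.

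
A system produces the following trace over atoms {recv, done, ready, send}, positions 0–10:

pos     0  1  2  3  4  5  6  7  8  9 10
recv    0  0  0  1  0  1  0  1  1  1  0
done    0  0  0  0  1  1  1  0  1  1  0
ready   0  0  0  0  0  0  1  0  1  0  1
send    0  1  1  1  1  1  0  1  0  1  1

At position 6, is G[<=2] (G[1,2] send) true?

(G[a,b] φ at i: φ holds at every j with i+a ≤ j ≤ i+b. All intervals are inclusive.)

Check G[1,2] send at every j in [6,8]:
  j=6: fails at 8
  j=7: fails at 8
  j=8: holds on [9,10]
Fails at j=6 → formula fails.

No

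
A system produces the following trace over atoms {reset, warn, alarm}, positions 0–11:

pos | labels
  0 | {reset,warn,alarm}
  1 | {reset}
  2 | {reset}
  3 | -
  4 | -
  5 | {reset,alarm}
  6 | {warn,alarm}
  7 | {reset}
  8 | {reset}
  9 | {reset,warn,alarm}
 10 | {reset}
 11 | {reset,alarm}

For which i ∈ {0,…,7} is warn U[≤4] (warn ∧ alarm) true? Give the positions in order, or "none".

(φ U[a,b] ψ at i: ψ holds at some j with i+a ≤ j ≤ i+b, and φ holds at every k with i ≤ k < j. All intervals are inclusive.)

0, 6

Evaluate at each i in [0,7]:
  i=0: ✓ (rhs at j=0)
  i=1: ✗ (no rhs in [1,5])
  i=2: ✗ (lhs fails at k=2 before rhs at j=6)
  i=3: ✗ (lhs fails at k=3 before rhs at j=6)
  i=4: ✗ (lhs fails at k=4 before rhs at j=6)
  i=5: ✗ (lhs fails at k=5 before rhs at j=6)
  i=6: ✓ (rhs at j=6)
  i=7: ✗ (lhs fails at k=7 before rhs at j=9)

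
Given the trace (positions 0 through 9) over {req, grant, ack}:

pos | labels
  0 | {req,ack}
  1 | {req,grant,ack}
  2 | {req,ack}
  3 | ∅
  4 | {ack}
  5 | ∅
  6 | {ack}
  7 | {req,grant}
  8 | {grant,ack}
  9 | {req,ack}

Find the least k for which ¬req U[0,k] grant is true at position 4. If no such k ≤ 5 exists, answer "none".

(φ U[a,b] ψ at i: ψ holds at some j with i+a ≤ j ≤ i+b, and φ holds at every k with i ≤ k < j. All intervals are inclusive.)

3

Need earliest j ≥ 4 with grant, and ¬req at every k in [4,j-1].
  j=4: rhs fails.
  j=5: rhs fails.
  j=6: rhs fails.
  j=7: rhs holds; lhs holds on [4,6]. k = 3.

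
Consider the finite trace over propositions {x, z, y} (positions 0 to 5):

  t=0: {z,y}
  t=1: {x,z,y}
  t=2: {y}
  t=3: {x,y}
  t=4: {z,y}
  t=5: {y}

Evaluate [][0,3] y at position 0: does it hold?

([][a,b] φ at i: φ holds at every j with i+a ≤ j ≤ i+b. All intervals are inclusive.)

Check y at every j in [0,3]:
  j=0: true
  j=1: true
  j=2: true
  j=3: true
All positions satisfy it → formula holds.

Yes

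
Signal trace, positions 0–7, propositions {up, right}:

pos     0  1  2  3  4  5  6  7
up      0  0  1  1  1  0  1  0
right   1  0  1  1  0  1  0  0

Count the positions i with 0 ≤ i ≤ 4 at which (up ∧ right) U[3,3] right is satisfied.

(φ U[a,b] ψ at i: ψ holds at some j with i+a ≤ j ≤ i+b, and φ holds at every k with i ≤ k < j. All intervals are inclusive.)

Evaluate at each i in [0,4]:
  i=0: ✗ (lhs fails at k=0 before rhs at j=3)
  i=1: ✗ (no rhs in [4,4])
  i=2: ✗ (lhs fails at k=4 before rhs at j=5)
  i=3: ✗ (no rhs in [6,6])
  i=4: ✗ (no rhs in [7,7])
Positions where it holds: {} → 0.

0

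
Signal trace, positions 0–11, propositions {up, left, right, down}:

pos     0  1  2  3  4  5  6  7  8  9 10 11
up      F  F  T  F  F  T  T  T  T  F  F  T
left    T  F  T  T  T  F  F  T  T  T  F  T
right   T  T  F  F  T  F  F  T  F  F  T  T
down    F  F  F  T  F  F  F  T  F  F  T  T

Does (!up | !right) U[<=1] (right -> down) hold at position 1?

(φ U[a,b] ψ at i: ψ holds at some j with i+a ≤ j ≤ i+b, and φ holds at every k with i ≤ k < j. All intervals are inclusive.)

Need some j in [1,2] with (right -> down), and (!up | !right) at every k in [1,j-1].
  j=1: (right -> down) false.
  j=2: (right -> down) holds; (!up | !right) holds at every k in [1,1] → satisfied.

Holds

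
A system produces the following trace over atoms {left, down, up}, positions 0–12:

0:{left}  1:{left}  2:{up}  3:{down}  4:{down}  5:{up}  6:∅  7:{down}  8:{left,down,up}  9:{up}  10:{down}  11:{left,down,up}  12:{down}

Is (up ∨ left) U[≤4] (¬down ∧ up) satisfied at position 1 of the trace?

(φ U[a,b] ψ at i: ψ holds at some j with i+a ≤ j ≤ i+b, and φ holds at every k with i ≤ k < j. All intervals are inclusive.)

True

Need some j in [1,5] with (¬down ∧ up), and (up ∨ left) at every k in [1,j-1].
  j=1: (¬down ∧ up) false.
  j=2: (¬down ∧ up) holds; (up ∨ left) holds at every k in [1,1] → satisfied.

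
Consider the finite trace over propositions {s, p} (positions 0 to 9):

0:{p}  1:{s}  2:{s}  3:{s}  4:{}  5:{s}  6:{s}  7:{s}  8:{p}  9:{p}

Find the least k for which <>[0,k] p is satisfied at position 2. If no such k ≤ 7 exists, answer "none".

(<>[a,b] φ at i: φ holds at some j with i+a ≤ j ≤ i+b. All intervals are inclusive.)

6

Scan j = 2,3,… for p:
  j=2: fails
  j=3: fails
  j=4: fails
  j=5: fails
  j=6: fails
  j=7: fails
  j=8: holds
First hit at j=8, so smallest k = 8-2 = 6.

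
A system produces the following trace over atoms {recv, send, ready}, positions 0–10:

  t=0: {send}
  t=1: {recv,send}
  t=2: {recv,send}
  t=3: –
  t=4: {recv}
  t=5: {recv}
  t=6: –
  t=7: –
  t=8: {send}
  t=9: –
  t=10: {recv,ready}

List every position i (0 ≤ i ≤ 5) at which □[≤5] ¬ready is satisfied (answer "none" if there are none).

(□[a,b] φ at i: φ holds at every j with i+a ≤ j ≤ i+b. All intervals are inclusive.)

Evaluate at each i in [0,5]:
  i=0: ✓ (all of [0,5])
  i=1: ✓ (all of [1,6])
  i=2: ✓ (all of [2,7])
  i=3: ✓ (all of [3,8])
  i=4: ✓ (all of [4,9])
  i=5: ✗ (fails at j=10)

0, 1, 2, 3, 4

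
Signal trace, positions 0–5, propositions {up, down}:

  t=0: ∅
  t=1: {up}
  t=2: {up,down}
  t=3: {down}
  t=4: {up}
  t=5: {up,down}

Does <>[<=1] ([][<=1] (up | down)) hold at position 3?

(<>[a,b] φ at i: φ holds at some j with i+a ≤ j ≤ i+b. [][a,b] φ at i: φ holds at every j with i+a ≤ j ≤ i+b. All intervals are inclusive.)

Check [][<=1] (up | down) at each j in [3,4]:
  j=3: holds on [3,4]
  j=4: holds on [4,5]
Found at j=3 → formula holds.

True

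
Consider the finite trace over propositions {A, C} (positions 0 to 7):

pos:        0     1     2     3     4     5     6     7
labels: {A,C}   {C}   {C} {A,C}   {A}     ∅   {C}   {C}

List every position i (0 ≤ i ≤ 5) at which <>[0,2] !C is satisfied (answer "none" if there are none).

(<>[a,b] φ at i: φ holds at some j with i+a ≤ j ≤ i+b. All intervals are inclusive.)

Evaluate at each i in [0,5]:
  i=0: ✗ (none in [0,2])
  i=1: ✗ (none in [1,3])
  i=2: ✓ (witness j=4)
  i=3: ✓ (witness j=4)
  i=4: ✓ (witness j=4)
  i=5: ✓ (witness j=5)

2, 3, 4, 5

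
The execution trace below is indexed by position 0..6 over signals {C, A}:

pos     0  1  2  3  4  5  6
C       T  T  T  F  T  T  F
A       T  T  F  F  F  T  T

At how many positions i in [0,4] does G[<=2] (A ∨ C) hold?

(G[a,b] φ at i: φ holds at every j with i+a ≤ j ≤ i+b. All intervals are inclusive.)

2

Evaluate at each i in [0,4]:
  i=0: ✓ (all of [0,2])
  i=1: ✗ (fails at j=3)
  i=2: ✗ (fails at j=3)
  i=3: ✗ (fails at j=3)
  i=4: ✓ (all of [4,6])
Positions where it holds: {0, 4} → 2.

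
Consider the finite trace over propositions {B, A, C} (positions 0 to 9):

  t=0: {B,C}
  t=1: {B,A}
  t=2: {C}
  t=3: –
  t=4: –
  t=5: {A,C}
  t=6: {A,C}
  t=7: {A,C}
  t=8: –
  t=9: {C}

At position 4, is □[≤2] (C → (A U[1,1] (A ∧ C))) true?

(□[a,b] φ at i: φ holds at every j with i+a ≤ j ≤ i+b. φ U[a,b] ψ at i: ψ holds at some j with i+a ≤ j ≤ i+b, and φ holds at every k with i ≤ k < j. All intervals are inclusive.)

True

Check (C → (A U[1,1] (A ∧ C))) at every j in [4,6]:
  j=4: antecedent false → ✓
  j=5: antecedent true; consequent holds → ✓
  j=6: antecedent true; consequent holds → ✓
All positions satisfy it → formula holds.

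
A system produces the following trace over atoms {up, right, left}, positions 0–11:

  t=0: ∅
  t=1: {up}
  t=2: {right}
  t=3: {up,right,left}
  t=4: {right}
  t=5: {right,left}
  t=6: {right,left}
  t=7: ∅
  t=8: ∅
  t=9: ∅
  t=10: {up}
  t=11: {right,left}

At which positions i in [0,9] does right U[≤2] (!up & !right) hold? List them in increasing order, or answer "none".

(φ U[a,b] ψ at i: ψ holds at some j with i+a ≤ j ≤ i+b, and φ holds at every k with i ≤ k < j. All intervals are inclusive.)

Evaluate at each i in [0,9]:
  i=0: ✓ (rhs at j=0)
  i=1: ✗ (no rhs in [1,3])
  i=2: ✗ (no rhs in [2,4])
  i=3: ✗ (no rhs in [3,5])
  i=4: ✗ (no rhs in [4,6])
  i=5: ✓ (rhs at j=7; lhs holds on [5,6])
  i=6: ✓ (rhs at j=7; lhs holds on [6,6])
  i=7: ✓ (rhs at j=7)
  i=8: ✓ (rhs at j=8)
  i=9: ✓ (rhs at j=9)

0, 5, 6, 7, 8, 9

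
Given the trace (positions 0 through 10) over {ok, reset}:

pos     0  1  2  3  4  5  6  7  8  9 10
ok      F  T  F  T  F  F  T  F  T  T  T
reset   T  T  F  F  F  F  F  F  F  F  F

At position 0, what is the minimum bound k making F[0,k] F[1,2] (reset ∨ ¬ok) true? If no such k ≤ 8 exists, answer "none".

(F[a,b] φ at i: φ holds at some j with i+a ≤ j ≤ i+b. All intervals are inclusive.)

Scan j = 0,1,… for F[1,2] (reset ∨ ¬ok):
  j=0: holds
First hit at j=0, so smallest k = 0-0 = 0.

0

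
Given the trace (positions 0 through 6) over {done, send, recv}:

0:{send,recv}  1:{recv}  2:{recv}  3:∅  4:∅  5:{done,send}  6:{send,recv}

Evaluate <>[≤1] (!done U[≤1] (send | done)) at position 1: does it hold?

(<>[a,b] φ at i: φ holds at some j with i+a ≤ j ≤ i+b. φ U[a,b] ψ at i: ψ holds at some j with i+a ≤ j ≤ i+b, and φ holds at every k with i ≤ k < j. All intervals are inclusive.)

Check (!done U[≤1] (send | done)) at each j in [1,2]:
  j=1: fails
  j=2: fails
No position in the window satisfies it → formula fails.

False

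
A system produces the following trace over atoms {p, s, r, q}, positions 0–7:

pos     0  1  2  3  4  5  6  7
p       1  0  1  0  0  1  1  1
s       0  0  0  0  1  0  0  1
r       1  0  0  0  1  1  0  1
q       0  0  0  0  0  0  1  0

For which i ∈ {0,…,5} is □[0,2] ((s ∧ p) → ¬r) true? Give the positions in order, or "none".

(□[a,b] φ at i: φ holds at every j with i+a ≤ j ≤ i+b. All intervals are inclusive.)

Evaluate at each i in [0,5]:
  i=0: ✓ (all of [0,2])
  i=1: ✓ (all of [1,3])
  i=2: ✓ (all of [2,4])
  i=3: ✓ (all of [3,5])
  i=4: ✓ (all of [4,6])
  i=5: ✗ (fails at j=7)

0, 1, 2, 3, 4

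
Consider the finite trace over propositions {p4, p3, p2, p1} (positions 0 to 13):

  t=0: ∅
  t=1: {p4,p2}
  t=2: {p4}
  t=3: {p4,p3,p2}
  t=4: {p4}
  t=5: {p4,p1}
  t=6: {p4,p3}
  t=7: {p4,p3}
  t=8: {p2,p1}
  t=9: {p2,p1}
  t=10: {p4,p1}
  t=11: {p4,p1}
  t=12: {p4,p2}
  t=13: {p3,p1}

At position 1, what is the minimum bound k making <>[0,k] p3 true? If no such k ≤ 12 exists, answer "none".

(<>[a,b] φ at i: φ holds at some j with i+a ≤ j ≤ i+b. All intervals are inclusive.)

2

Scan j = 1,2,… for p3:
  j=1: fails
  j=2: fails
  j=3: holds
First hit at j=3, so smallest k = 3-1 = 2.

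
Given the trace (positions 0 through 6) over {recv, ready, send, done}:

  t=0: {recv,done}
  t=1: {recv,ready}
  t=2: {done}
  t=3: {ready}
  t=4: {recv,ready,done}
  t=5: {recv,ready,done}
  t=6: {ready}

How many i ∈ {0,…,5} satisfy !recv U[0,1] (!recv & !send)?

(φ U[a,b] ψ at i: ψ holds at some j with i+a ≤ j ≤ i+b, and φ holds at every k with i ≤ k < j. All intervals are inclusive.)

2

Evaluate at each i in [0,5]:
  i=0: ✗ (no rhs in [0,1])
  i=1: ✗ (lhs fails at k=1 before rhs at j=2)
  i=2: ✓ (rhs at j=2)
  i=3: ✓ (rhs at j=3)
  i=4: ✗ (no rhs in [4,5])
  i=5: ✗ (lhs fails at k=5 before rhs at j=6)
Positions where it holds: {2, 3} → 2.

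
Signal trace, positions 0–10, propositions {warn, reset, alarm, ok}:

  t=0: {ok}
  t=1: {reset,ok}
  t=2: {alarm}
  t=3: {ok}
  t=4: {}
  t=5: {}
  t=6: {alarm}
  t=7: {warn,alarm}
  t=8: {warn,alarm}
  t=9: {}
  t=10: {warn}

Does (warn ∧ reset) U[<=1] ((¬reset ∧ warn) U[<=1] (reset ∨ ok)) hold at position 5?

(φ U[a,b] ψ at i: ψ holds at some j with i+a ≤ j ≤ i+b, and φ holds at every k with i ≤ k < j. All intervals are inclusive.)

Need some j in [5,6] with ((¬reset ∧ warn) U[<=1] (reset ∨ ok)), and (warn ∧ reset) at every k in [5,j-1].
  j=5: ((¬reset ∧ warn) U[<=1] (reset ∨ ok)) — fails.
  j=6: ((¬reset ∧ warn) U[<=1] (reset ∨ ok)) — fails.
No j in the window works → until fails.

False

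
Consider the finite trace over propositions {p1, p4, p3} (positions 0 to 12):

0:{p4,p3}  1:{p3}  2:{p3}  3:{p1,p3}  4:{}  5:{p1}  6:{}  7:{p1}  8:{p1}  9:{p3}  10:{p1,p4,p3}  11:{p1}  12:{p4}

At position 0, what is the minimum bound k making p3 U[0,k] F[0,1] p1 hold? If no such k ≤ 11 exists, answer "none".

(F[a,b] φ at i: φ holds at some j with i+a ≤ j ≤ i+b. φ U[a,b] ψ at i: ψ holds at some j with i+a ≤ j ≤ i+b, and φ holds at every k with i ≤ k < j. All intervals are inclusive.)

Need earliest j ≥ 0 with F[0,1] p1, and p3 at every k in [0,j-1].
  j=0: rhs fails.
  j=1: rhs fails.
  j=2: rhs holds; lhs holds on [0,1]. k = 2.

2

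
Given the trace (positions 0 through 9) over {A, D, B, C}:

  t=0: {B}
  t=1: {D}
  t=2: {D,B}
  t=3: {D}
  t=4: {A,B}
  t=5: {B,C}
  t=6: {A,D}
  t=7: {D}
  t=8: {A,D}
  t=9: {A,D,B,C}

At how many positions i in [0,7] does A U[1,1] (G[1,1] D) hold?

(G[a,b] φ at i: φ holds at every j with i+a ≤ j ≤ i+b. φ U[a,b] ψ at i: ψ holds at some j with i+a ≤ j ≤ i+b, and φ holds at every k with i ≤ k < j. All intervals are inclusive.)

Evaluate at each i in [0,7]:
  i=0: ✗ (lhs fails at k=0 before rhs at j=1)
  i=1: ✗ (lhs fails at k=1 before rhs at j=2)
  i=2: ✗ (no rhs in [3,3])
  i=3: ✗ (no rhs in [4,4])
  i=4: ✓ (rhs at j=5; lhs holds on [4,4])
  i=5: ✗ (lhs fails at k=5 before rhs at j=6)
  i=6: ✓ (rhs at j=7; lhs holds on [6,6])
  i=7: ✗ (lhs fails at k=7 before rhs at j=8)
Positions where it holds: {4, 6} → 2.

2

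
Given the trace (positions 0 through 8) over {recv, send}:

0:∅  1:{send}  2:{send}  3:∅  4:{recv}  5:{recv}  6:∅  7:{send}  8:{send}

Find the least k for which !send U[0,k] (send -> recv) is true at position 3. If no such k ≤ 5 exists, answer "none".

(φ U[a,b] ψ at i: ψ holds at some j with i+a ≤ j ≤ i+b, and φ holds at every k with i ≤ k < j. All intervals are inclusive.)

Need earliest j ≥ 3 with (send -> recv), and !send at every k in [3,j-1].
  j=3: rhs holds (empty prefix). k = 0.

0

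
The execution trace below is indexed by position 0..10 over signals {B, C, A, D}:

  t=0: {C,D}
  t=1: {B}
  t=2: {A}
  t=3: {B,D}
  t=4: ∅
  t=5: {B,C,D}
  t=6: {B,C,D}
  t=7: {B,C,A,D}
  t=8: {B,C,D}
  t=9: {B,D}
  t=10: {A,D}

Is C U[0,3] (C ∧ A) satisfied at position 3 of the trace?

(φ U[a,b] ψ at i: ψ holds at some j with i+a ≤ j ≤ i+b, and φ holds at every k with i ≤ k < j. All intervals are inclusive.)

False

Need some j in [3,6] with (C ∧ A), and C at every k in [3,j-1].
  j=3: (C ∧ A) false.
  j=4: (C ∧ A) false.
  j=5: (C ∧ A) false.
  j=6: (C ∧ A) false.
No j in the window works → until fails.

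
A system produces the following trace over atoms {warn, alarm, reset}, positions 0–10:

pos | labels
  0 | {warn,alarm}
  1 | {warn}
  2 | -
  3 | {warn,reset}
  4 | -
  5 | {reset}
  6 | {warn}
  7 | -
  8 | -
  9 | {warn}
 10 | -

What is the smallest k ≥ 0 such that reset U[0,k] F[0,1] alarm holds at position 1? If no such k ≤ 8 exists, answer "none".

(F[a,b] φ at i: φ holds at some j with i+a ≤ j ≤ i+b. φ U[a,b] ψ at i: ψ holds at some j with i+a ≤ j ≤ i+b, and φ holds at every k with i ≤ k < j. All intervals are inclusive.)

none

Need earliest j ≥ 1 with F[0,1] alarm, and reset at every k in [1,j-1].
  j=1: rhs fails.
  j=2: rhs fails.
  j=3: rhs fails.
  j=4: rhs fails.
  j=5: rhs fails.
  j=6: rhs fails.
  j=7: rhs fails.
  j=8: rhs fails.
  j=9: rhs fails.
No witness within the range → none.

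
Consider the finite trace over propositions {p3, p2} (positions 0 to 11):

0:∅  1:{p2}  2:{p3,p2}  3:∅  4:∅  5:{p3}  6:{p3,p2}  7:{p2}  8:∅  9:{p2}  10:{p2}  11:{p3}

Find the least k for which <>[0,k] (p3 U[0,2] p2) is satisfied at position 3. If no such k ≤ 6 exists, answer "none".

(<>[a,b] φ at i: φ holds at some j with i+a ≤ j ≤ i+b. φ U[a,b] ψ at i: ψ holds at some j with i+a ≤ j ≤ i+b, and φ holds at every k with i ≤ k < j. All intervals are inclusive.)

2

Scan j = 3,4,… for (p3 U[0,2] p2):
  j=3: fails
  j=4: fails
  j=5: holds
First hit at j=5, so smallest k = 5-3 = 2.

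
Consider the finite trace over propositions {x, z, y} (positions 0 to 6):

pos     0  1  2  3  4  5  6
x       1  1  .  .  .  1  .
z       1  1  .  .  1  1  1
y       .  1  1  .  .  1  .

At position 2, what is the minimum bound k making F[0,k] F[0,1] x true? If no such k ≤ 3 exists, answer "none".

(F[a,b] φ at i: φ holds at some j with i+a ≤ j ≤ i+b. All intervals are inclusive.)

Scan j = 2,3,… for F[0,1] x:
  j=2: fails
  j=3: fails
  j=4: holds
First hit at j=4, so smallest k = 4-2 = 2.

2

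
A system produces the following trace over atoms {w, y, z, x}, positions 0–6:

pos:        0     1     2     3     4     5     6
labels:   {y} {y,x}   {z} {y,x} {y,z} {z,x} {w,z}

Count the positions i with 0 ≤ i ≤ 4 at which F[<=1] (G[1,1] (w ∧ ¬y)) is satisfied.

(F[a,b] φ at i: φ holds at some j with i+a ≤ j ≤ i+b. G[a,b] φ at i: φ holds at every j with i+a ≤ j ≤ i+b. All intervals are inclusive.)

Evaluate at each i in [0,4]:
  i=0: ✗ (none in [0,1])
  i=1: ✗ (none in [1,2])
  i=2: ✗ (none in [2,3])
  i=3: ✗ (none in [3,4])
  i=4: ✓ (witness j=5)
Positions where it holds: {4} → 1.

1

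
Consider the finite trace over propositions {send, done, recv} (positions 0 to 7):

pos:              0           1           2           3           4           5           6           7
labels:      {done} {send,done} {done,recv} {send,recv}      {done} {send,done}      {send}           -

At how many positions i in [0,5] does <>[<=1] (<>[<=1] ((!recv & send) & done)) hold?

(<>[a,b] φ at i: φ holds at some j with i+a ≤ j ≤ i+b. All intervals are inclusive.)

5

Evaluate at each i in [0,5]:
  i=0: ✓ (witness j=0)
  i=1: ✓ (witness j=1)
  i=2: ✗ (none in [2,3])
  i=3: ✓ (witness j=4)
  i=4: ✓ (witness j=4)
  i=5: ✓ (witness j=5)
Positions where it holds: {0, 1, 3, 4, 5} → 5.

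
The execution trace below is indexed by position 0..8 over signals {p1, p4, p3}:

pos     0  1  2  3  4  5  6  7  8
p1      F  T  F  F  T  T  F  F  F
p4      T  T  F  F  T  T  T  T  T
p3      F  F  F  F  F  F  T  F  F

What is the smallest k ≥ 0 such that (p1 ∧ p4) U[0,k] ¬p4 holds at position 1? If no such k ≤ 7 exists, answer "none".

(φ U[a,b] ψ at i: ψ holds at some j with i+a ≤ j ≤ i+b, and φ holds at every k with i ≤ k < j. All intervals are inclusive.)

1

Need earliest j ≥ 1 with ¬p4, and (p1 ∧ p4) at every k in [1,j-1].
  j=1: rhs fails.
  j=2: rhs holds; lhs holds on [1,1]. k = 1.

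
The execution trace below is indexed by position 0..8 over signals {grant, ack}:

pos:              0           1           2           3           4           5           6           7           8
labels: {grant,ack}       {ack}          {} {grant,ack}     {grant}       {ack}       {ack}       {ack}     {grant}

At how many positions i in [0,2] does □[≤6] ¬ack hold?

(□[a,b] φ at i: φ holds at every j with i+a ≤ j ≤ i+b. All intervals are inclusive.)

Evaluate at each i in [0,2]:
  i=0: ✗ (fails at j=0)
  i=1: ✗ (fails at j=1)
  i=2: ✗ (fails at j=3)
Positions where it holds: {} → 0.

0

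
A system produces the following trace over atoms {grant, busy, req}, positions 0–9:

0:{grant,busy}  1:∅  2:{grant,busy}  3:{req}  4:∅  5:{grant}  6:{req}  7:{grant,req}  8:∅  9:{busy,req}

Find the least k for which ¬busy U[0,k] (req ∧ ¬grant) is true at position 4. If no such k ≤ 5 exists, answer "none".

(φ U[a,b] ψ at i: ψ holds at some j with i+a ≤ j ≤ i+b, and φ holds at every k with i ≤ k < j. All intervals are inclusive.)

Need earliest j ≥ 4 with (req ∧ ¬grant), and ¬busy at every k in [4,j-1].
  j=4: rhs fails.
  j=5: rhs fails.
  j=6: rhs holds; lhs holds on [4,5]. k = 2.

2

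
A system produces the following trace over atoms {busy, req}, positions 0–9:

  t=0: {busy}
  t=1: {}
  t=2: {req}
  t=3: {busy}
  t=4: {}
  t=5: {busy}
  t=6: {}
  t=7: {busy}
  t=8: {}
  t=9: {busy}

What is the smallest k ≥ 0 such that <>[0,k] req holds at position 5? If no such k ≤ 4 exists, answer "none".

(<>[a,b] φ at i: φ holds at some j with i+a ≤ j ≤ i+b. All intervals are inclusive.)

none

Scan j = 5,6,… for req:
  j=5: fails
  j=6: fails
  j=7: fails
  j=8: fails
  j=9: fails
No j in [5,9] satisfies it → none.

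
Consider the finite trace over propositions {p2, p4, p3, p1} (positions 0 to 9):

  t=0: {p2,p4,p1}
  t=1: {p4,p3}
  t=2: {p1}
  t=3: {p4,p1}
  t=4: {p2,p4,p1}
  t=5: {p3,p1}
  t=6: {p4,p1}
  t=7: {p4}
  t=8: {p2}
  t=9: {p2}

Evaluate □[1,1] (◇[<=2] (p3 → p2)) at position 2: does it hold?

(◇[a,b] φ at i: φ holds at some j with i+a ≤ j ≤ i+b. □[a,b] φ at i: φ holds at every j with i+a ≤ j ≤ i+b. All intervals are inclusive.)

Check ◇[<=2] (p3 → p2) at every j in [3,3]:
  j=3: holds (witness at 3)
All positions satisfy it → formula holds.

True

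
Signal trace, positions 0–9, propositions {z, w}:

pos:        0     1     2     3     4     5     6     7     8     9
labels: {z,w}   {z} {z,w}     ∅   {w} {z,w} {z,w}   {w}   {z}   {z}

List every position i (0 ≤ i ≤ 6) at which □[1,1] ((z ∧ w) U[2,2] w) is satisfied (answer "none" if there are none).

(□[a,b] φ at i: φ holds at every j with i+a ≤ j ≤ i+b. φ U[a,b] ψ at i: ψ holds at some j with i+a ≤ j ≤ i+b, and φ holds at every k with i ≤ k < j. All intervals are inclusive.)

Evaluate at each i in [0,6]:
  i=0: ✗ (fails at j=1)
  i=1: ✗ (fails at j=2)
  i=2: ✗ (fails at j=3)
  i=3: ✗ (fails at j=4)
  i=4: ✓ (all of [5,5])
  i=5: ✗ (fails at j=6)
  i=6: ✗ (fails at j=7)

4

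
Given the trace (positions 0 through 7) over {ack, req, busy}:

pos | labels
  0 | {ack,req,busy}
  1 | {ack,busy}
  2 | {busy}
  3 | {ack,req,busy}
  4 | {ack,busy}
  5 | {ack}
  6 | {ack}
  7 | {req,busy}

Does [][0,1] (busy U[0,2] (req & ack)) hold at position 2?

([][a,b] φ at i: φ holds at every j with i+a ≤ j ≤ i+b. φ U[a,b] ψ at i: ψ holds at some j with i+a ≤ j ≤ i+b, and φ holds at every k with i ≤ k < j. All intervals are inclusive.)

True

Check (busy U[0,2] (req & ack)) at every j in [2,3]:
  j=2: holds
  j=3: holds
All positions satisfy it → formula holds.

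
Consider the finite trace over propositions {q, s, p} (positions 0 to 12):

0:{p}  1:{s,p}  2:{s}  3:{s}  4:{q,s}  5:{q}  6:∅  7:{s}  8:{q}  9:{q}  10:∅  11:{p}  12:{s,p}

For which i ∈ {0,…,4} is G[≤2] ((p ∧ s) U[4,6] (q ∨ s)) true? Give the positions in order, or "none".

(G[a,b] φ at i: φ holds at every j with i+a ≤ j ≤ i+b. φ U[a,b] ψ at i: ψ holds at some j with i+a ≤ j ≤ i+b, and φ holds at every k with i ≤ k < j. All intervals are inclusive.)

none

Evaluate at each i in [0,4]:
  i=0: ✗ (fails at j=0)
  i=1: ✗ (fails at j=1)
  i=2: ✗ (fails at j=2)
  i=3: ✗ (fails at j=3)
  i=4: ✗ (fails at j=4)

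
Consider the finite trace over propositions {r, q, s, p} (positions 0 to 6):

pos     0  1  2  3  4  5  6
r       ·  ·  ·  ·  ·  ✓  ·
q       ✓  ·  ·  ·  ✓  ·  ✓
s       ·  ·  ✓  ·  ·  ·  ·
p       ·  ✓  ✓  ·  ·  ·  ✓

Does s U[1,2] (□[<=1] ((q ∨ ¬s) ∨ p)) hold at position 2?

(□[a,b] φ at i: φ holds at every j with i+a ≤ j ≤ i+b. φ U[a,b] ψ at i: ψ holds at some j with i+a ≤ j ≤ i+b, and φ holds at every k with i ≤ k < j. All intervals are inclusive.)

Need some j in [3,4] with □[<=1] ((q ∨ ¬s) ∨ p), and s at every k in [2,j-1].
  j=3: □[<=1] ((q ∨ ¬s) ∨ p) holds; s holds at every k in [2,2] → satisfied.

Holds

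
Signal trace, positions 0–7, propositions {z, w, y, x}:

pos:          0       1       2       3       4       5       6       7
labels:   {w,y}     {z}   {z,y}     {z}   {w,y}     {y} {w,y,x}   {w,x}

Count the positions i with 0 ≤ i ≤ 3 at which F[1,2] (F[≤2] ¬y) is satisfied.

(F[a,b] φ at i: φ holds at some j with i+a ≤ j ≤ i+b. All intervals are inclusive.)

4

Evaluate at each i in [0,3]:
  i=0: ✓ (witness j=1)
  i=1: ✓ (witness j=2)
  i=2: ✓ (witness j=3)
  i=3: ✓ (witness j=5)
Positions where it holds: {0, 1, 2, 3} → 4.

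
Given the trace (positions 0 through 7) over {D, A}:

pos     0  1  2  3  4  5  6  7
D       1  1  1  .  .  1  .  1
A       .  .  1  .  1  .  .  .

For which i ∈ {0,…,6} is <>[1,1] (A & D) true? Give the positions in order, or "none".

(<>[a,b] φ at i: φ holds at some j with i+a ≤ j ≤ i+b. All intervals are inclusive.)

Evaluate at each i in [0,6]:
  i=0: ✗ (none in [1,1])
  i=1: ✓ (witness j=2)
  i=2: ✗ (none in [3,3])
  i=3: ✗ (none in [4,4])
  i=4: ✗ (none in [5,5])
  i=5: ✗ (none in [6,6])
  i=6: ✗ (none in [7,7])

1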